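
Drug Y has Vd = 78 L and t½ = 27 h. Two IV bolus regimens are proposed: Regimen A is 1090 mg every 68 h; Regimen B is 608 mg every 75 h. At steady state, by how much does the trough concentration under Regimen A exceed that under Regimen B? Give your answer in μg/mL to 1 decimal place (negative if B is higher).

1.6 μg/mL

Regimen A: f = (1/2)^(68/27) ≈ 0.1745; Cmin,ss = (1090/78)·f/(1−f) ≈ 2.954 μg/mL.
Regimen B: f = (1/2)^(75/27) ≈ 0.1458; Cmin,ss = (608/78)·f/(1−f) ≈ 1.330 μg/mL.
Difference ≈ 2.954 − 1.330 ≈ 1.624 μg/mL.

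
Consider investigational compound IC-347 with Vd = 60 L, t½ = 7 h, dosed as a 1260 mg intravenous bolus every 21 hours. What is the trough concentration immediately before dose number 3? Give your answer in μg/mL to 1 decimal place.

3.0 μg/mL

f = (1/2)^(τ/t½) = (1/2)^(21/7) ≈ 0.1250.
C₀ = D/Vd = 1260/60 ≈ 21.000 μg/mL.
Before the 3rd dose, 2 doses have been given. Superposition: Cmin = C₀·(f + f²).
≈ 21.000 × (0.1250 + 0.0156) ≈ 21.000 × 0.1406 ≈ 2.953 μg/mL.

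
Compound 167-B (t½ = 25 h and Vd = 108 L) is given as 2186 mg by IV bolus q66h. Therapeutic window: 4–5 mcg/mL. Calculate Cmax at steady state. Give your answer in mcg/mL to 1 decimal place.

k = ln2/t½ = ln2/25 ≈ 0.027726 h⁻¹; fraction remaining f = e^(−kτ) = e^(−0.027726×66) ≈ 0.1604.
Accumulation ratio R = 1/(1 − f) ≈ 1/0.8396 ≈ 1.1910.
Each bolus raises the concentration by D/Vd = 2186/108 ≈ 20.241 mcg/mL.
Steady-state peak Cmax,ss = C₀·R ≈ 20.241 × 1.1910 ≈ 24.107 mcg/mL.
Peak 24.1 mcg/mL vs MTC 5 mcg/mL: exceeds toxic threshold.

24.1 mcg/mL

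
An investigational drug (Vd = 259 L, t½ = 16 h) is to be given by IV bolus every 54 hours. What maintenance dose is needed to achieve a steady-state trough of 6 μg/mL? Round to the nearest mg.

14568 mg

τ/t½ = 54/16 ≈ 3.375, so f = (1/2)^(54/16) ≈ 0.096388.
Cmin,ss = (D/Vd)·f/(1−f), so D = Cmin,ss·Vd·(1−f)/f.
D = 6 × 259 × (1−f)/f ≈ 6 × 259 × 9.37474 ≈ 14568.35 mg.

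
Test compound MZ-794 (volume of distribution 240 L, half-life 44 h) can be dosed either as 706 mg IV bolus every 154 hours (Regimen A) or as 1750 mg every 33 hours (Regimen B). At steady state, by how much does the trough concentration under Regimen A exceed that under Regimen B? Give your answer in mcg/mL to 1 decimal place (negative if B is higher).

-10.4 mcg/mL

Regimen A: f = (1/2)^(154/44) ≈ 0.0884; Cmin,ss = (706/240)·f/(1−f) ≈ 0.285 mcg/mL.
Regimen B: f = (1/2)^(33/44) ≈ 0.5946; Cmin,ss = (1750/240)·f/(1−f) ≈ 10.695 mcg/mL.
Difference ≈ 0.285 − 10.695 ≈ -10.410 mcg/mL.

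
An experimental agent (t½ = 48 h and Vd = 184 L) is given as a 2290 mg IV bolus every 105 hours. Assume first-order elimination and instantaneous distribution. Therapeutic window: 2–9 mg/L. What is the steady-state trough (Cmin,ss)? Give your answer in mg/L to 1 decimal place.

k = ln2/t½ = ln2/48 ≈ 0.014441 h⁻¹; fraction remaining f = e^(−kτ) = e^(−0.014441×105) ≈ 0.2195.
At steady state, accumulation factor R = 1/(1 − e^(−kτ)) ≈ 1.2812.
Single-dose peak C₀ = D/Vd = 2290/184 ≈ 12.446 mg/L.
Cmax,ss = C₀/(1 − f) ≈ 12.446/0.7805 ≈ 15.946 mg/L.
Steady-state trough Cmin,ss = Cmax,ss·f ≈ 15.946 × 0.2195 ≈ 3.500 mg/L.
Trough 3.5 mg/L vs MEC 2 mg/L: adequate.

3.5 mg/L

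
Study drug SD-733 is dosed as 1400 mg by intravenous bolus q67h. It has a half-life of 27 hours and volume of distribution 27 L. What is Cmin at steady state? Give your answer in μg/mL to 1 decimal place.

k = ln2/t½ = ln2/27 ≈ 0.025672 h⁻¹; fraction remaining f = e^(−kτ) = e^(−0.025672×67) ≈ 0.1791.
Accumulation ratio R = 1/(1 − f) ≈ 1/0.8209 ≈ 1.2182.
Each bolus raises the concentration by D/Vd = 1400/27 ≈ 51.852 μg/mL.
Steady-state peak Cmax,ss = C₀·R ≈ 51.852 × 1.2182 ≈ 63.166 μg/mL.
Steady-state trough Cmin,ss = Cmax,ss·f ≈ 63.166 × 0.1791 ≈ 11.313 μg/mL.

11.3 μg/mL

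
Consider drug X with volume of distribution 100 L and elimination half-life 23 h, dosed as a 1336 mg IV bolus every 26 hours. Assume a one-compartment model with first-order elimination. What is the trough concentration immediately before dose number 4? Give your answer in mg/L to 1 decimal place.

f = (1/2)^(τ/t½) = (1/2)^(26/23) ≈ 0.4568.
C₀ = D/Vd = 1336/100 ≈ 13.360 mg/L.
Before the 4th dose, 3 doses have been given. Superposition: Cmin = C₀·(f + f² + … + f^3).
≈ 13.360 × (0.4568 + 0.2087 + 0.0953) ≈ 13.360 × 0.7608 ≈ 10.164 mg/L.

10.2 mg/L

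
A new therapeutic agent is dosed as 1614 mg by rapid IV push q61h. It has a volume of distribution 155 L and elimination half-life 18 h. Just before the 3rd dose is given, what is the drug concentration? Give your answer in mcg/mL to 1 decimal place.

f = (1/2)^(τ/t½) = (1/2)^(61/18) ≈ 0.0955.
C₀ = D/Vd = 1614/155 ≈ 10.413 mcg/mL.
Before the 3rd dose, 2 doses have been given. Superposition: Cmin = C₀·(f + f²).
≈ 10.413 × (0.0955 + 0.0091) ≈ 10.413 × 0.1046 ≈ 1.089 mcg/mL.

1.1 mcg/mL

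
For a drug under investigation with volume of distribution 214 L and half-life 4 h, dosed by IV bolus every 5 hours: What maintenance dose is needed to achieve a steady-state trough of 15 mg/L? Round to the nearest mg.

τ/t½ = 5/4 ≈ 1.25, so f = (1/2)^(5/4) ≈ 0.420448.
Cmin,ss = (D/Vd)·f/(1−f), so D = Cmin,ss·Vd·(1−f)/f.
D = 15 × 214 × (1−f)/f ≈ 15 × 214 × 1.37842 ≈ 4424.73 mg.

4425 mg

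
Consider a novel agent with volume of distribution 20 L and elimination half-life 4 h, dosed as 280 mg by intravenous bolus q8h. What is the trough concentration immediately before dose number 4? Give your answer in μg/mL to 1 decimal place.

f = (1/2)^(τ/t½) = (1/2)^(8/4) ≈ 0.2500.
C₀ = D/Vd = 280/20 ≈ 14.000 μg/mL.
Before the 4th dose, 3 doses have been given. Superposition: Cmin = C₀·(f + f² + … + f^3).
≈ 14.000 × (0.2500 + 0.0625 + 0.0156) ≈ 14.000 × 0.3281 ≈ 4.593 μg/mL.

4.6 μg/mL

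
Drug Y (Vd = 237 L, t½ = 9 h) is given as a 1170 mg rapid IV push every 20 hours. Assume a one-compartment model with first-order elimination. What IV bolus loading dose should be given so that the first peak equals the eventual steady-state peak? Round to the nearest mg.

f = (1/2)^(20/9) ≈ 0.214311; accumulation ratio R = 1/(1−f) ≈ 1.27277.
Loading dose to hit Cmax,ss on first dose: D_load = D_maint·R ≈ 1170 × 1.27277 ≈ 1489.14 mg.

1489 mg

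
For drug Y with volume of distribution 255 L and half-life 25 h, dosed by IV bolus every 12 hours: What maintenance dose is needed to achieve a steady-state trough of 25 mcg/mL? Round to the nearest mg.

2516 mg

τ/t½ = 12/25 ≈ 0.48, so f = (1/2)^(12/25) ≈ 0.716978.
Cmin,ss = (D/Vd)·f/(1−f), so D = Cmin,ss·Vd·(1−f)/f.
D = 25 × 255 × (1−f)/f ≈ 25 × 255 × 0.39474 ≈ 2516.47 mg.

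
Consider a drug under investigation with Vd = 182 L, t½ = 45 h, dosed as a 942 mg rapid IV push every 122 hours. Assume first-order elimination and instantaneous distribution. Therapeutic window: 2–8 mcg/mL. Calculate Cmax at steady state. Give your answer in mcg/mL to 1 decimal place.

6.1 mcg/mL

τ/t½ = 122/45 ≈ 2.7111, so fraction remaining f = (1/2)^(122/45) ≈ 0.1527.
At steady state, accumulation factor R = 1/(1 − e^(−kτ)) ≈ 1.1802.
Single-dose peak C₀ = D/Vd = 942/182 ≈ 5.176 mcg/mL.
Steady-state peak Cmax,ss = C₀·R ≈ 5.176 × 1.1802 ≈ 6.109 mcg/mL.
Peak 6.1 mcg/mL vs MTC 8 mcg/mL: below toxic threshold.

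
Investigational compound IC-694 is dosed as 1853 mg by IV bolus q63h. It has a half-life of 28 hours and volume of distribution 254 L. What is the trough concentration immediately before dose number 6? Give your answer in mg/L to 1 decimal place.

f = (1/2)^(τ/t½) = (1/2)^(63/28) ≈ 0.2102.
C₀ = D/Vd = 1853/254 ≈ 7.295 mg/L.
Before the 6th dose, 5 doses have been given. Superposition: Cmin = C₀·(f + f² + … + f^5).
≈ 7.295 × (0.2102 + 0.0442 + 0.0093 + 0.0020 + 0.0004) ≈ 7.295 × 0.2661 ≈ 1.941 mg/L.

1.9 mg/L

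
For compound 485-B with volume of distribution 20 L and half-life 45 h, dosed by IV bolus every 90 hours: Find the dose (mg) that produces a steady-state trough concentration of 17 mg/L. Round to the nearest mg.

1020 mg

τ/t½ = 90/45 ≈ 2, so f = (1/2)^(90/45) ≈ 0.250000.
Cmin,ss = (D/Vd)·f/(1−f), so D = Cmin,ss·Vd·(1−f)/f.
D = 17 × 20 × (1−f)/f ≈ 17 × 20 × 3.00000 ≈ 1020.00 mg.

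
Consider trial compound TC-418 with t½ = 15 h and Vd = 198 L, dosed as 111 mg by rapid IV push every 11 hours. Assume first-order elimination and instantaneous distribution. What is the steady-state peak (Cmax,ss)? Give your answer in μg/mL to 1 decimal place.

Over one 11-h interval, 11/15 ≈ 0.73333 half-lives elapse, leaving f ≈ 0.6015 of each dose.
At steady state, accumulation factor R = 1/(1 − e^(−kτ)) ≈ 2.5094.
Single-dose peak C₀ = D/Vd = 111/198 ≈ 0.561 μg/mL.
Steady-state peak Cmax,ss = C₀·R ≈ 0.561 × 2.5094 ≈ 1.408 μg/mL.

1.4 μg/mL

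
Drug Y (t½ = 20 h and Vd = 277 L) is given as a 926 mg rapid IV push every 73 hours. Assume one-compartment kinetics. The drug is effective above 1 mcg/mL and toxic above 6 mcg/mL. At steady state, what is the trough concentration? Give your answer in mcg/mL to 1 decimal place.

τ/t½ = 73/20 ≈ 3.65, so fraction remaining f = (1/2)^(73/20) ≈ 0.0797.
Accumulation ratio R = 1/(1 − f) ≈ 1/0.9203 ≈ 1.0866.
Single-dose peak C₀ = D/Vd = 926/277 ≈ 3.343 mcg/mL.
Steady-state peak Cmax,ss = C₀·R ≈ 3.343 × 1.0866 ≈ 3.633 mcg/mL.
Steady-state trough Cmin,ss = Cmax,ss·f ≈ 3.633 × 0.0797 ≈ 0.290 mcg/mL.
Trough 0.3 mcg/mL vs MEC 1 mcg/mL: subtherapeutic.

0.3 mcg/mL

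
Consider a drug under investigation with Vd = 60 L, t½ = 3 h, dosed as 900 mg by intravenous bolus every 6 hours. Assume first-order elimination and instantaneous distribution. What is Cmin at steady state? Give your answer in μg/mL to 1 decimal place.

The dosing interval is 2 half-lives, so f = 2^(−2) = 0.25.
At steady state, R = 1/(1 − 0.25) = 4/3.
Single-dose peak C₀ = D/Vd = 900/60 = 15 μg/mL.
Steady-state peak Cmax,ss = C₀·R = 15 × 4/3 ≈ 20.000 μg/mL.
Steady-state trough Cmin,ss = Cmax,ss·f ≈ 20.000 × 0.25 ≈ 5.000 μg/mL.

5.0 μg/mL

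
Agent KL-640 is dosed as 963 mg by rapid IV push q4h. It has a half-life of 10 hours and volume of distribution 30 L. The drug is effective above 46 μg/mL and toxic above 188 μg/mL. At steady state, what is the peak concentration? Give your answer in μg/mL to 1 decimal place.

132.6 μg/mL

k = ln2/t½ = ln2/10 ≈ 0.069315 h⁻¹; fraction remaining f = e^(−kτ) = e^(−0.069315×4) ≈ 0.7579.
Accumulation ratio R = 1/(1 − f) ≈ 1/0.2421 ≈ 4.1305.
Each bolus raises the concentration by D/Vd = 963/30 ≈ 32.100 μg/mL.
Cmax,ss = C₀/(1 − f) ≈ 32.100/0.2421 ≈ 132.590 μg/mL.
Peak 132.6 μg/mL vs MTC 188 μg/mL: below toxic threshold.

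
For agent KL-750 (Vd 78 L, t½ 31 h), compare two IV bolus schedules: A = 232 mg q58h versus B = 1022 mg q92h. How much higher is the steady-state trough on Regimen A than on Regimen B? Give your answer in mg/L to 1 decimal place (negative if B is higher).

Regimen A: f = (1/2)^(58/31) ≈ 0.2734; Cmin,ss = (232/78)·f/(1−f) ≈ 1.119 mg/L.
Regimen B: f = (1/2)^(92/31) ≈ 0.1278; Cmin,ss = (1022/78)·f/(1−f) ≈ 1.920 mg/L.
Difference ≈ 1.119 − 1.920 ≈ -0.801 mg/L.

-0.8 mg/L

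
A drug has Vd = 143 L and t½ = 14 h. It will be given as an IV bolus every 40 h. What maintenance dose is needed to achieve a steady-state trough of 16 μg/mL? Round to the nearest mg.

τ/t½ = 40/14 ≈ 2.8571, so f = (1/2)^(40/14) ≈ 0.138011.
Cmin,ss = (D/Vd)·f/(1−f), so D = Cmin,ss·Vd·(1−f)/f.
D = 16 × 143 × (1−f)/f ≈ 16 × 143 × 6.24580 ≈ 14290.39 mg.

14290 mg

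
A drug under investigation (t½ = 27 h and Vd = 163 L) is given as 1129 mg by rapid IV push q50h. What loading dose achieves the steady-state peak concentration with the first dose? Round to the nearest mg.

1562 mg

f = (1/2)^(50/27) ≈ 0.277037; accumulation ratio R = 1/(1−f) ≈ 1.38320.
Loading dose to hit Cmax,ss on first dose: D_load = D_maint·R ≈ 1129 × 1.38320 ≈ 1561.63 mg.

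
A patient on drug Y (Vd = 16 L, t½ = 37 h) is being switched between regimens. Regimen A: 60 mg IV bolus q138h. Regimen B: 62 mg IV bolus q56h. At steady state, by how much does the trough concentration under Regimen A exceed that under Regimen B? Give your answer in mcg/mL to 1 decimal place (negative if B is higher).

-1.8 mcg/mL

Regimen A: f = (1/2)^(138/37) ≈ 0.0754; Cmin,ss = (60/16)·f/(1−f) ≈ 0.306 mcg/mL.
Regimen B: f = (1/2)^(56/37) ≈ 0.3503; Cmin,ss = (62/16)·f/(1−f) ≈ 2.089 mcg/mL.
Difference ≈ 0.306 − 2.089 ≈ -1.783 mcg/mL.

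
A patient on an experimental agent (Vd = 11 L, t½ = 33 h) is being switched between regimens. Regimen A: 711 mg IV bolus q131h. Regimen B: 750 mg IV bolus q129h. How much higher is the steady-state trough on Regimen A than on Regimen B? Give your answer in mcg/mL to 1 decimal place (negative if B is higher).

-0.5 mcg/mL

Regimen A: f = (1/2)^(131/33) ≈ 0.0638; Cmin,ss = (711/11)·f/(1−f) ≈ 4.405 mcg/mL.
Regimen B: f = (1/2)^(129/33) ≈ 0.0666; Cmin,ss = (750/11)·f/(1−f) ≈ 4.865 mcg/mL.
Difference ≈ 4.405 − 4.865 ≈ -0.460 mcg/mL.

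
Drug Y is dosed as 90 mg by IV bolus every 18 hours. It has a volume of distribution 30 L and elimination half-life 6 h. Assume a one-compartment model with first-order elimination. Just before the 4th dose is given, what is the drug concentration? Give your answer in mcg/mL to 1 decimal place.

0.4 mcg/mL

f = (1/2)^(τ/t½) = (1/2)^(18/6) ≈ 0.1250.
C₀ = D/Vd = 90/30 ≈ 3.000 mcg/mL.
Before the 4th dose, 3 doses have been given. Superposition: Cmin = C₀·(f + f² + … + f^3).
≈ 3.000 × (0.1250 + 0.0156 + 0.0020) ≈ 3.000 × 0.1426 ≈ 0.428 mcg/mL.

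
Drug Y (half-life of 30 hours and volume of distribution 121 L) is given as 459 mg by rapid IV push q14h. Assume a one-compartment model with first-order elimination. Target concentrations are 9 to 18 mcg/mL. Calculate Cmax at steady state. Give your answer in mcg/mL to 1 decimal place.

k = ln2/t½ = ln2/30 ≈ 0.023105 h⁻¹; fraction remaining f = e^(−kτ) = e^(−0.023105×14) ≈ 0.7236.
At steady state, accumulation factor R = 1/(1 − e^(−kτ)) ≈ 3.6179.
Each bolus raises the concentration by D/Vd = 459/121 ≈ 3.793 mcg/mL.
Steady-state peak Cmax,ss = C₀·R ≈ 3.793 × 3.6179 ≈ 13.723 mcg/mL.
Peak 13.7 mcg/mL vs MTC 18 mcg/mL: below toxic threshold.

13.7 mcg/mL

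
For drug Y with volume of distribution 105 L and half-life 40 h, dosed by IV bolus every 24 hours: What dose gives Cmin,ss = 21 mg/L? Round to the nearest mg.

τ/t½ = 24/40 ≈ 0.6, so f = (1/2)^(24/40) ≈ 0.659754.
Cmin,ss = (D/Vd)·f/(1−f), so D = Cmin,ss·Vd·(1−f)/f.
D = 21 × 105 × (1−f)/f ≈ 21 × 105 × 0.51572 ≈ 1137.16 mg.

1137 mg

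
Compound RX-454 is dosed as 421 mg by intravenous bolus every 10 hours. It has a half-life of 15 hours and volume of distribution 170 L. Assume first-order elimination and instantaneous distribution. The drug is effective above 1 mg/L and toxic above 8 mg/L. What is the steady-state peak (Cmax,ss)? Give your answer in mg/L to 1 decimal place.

Over one 10-h interval, 10/15 ≈ 0.66667 half-lives elapse, leaving f ≈ 0.6300 of each dose.
Accumulation ratio R = 1/(1 − f) ≈ 1/0.3700 ≈ 2.7027.
Single-dose peak C₀ = D/Vd = 421/170 ≈ 2.476 mg/L.
Steady-state peak Cmax,ss = C₀·R ≈ 2.476 × 2.7027 ≈ 6.692 mg/L.
Peak 6.7 mg/L vs MTC 8 mg/L: below toxic threshold.

6.7 mg/L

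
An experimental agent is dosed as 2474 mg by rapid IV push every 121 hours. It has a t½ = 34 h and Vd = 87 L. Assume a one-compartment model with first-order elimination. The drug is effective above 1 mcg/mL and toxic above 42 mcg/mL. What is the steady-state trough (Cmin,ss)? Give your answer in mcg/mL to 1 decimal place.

k = ln2/t½ = ln2/34 ≈ 0.020387 h⁻¹; fraction remaining f = e^(−kτ) = e^(−0.020387×121) ≈ 0.0849.
Each bolus raises the concentration by D/Vd = 2474/87 ≈ 28.437 mcg/mL.
Steady-state trough Cmin,ss = C₀·f/(1−f) ≈ 28.437 × 0.0849/0.9151 ≈ 2.638 mcg/mL.
Trough 2.6 mcg/mL vs MEC 1 mcg/mL: adequate.

2.6 mcg/mL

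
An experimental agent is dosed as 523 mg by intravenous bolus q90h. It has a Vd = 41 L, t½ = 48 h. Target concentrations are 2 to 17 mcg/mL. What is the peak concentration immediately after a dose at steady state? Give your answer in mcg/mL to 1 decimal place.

τ/t½ = 90/48 ≈ 1.875, so fraction remaining f = (1/2)^(90/48) ≈ 0.2726.
At steady state, accumulation factor R = 1/(1 − e^(−kτ)) ≈ 1.3748.
Each bolus raises the concentration by D/Vd = 523/41 ≈ 12.756 mcg/mL.
Steady-state peak Cmax,ss = C₀·R ≈ 12.756 × 1.3748 ≈ 17.537 mcg/mL.
Peak 17.5 mcg/mL vs MTC 17 mcg/mL: exceeds toxic threshold.

17.5 mcg/mL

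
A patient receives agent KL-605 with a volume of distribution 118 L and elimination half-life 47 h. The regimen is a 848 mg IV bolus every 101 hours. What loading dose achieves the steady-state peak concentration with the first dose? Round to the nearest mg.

1095 mg

f = (1/2)^(101/47) ≈ 0.225479; accumulation ratio R = 1/(1−f) ≈ 1.29112.
Loading dose to hit Cmax,ss on first dose: D_load = D_maint·R ≈ 848 × 1.29112 ≈ 1094.87 mg.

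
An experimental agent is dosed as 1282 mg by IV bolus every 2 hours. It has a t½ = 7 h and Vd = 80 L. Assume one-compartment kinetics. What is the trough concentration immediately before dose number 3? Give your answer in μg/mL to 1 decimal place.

f = (1/2)^(τ/t½) = (1/2)^(2/7) ≈ 0.8203.
C₀ = D/Vd = 1282/80 ≈ 16.025 μg/mL.
Before the 3rd dose, 2 doses have been given. Superposition: Cmin = C₀·(f + f²).
≈ 16.025 × (0.8203 + 0.6729) ≈ 16.025 × 1.4932 ≈ 23.929 μg/mL.

23.9 μg/mL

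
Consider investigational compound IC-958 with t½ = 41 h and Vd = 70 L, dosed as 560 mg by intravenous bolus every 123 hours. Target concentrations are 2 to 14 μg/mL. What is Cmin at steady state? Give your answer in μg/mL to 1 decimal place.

τ = 123 h = 3 half-lives, so f = (1/2)^3 = 0.125.
Accumulation ratio R = 1/(1 − f) = 1/0.875 = 8/7.
Single-dose peak C₀ = D/Vd = 560/70 = 8 μg/mL.
Steady-state peak Cmax,ss = C₀·R = 8 × 8/7 ≈ 9.143 μg/mL.
Steady-state trough Cmin,ss = Cmax,ss·f ≈ 9.143 × 0.125 ≈ 1.143 μg/mL.
Trough 1.1 μg/mL vs MEC 2 μg/mL: subtherapeutic.

1.1 μg/mL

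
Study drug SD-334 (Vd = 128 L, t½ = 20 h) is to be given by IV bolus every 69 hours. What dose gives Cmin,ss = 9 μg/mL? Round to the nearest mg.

11437 mg

τ/t½ = 69/20 ≈ 3.45, so f = (1/2)^(69/20) ≈ 0.091505.
Cmin,ss = (D/Vd)·f/(1−f), so D = Cmin,ss·Vd·(1−f)/f.
D = 9 × 128 × (1−f)/f ≈ 9 × 128 × 9.92836 ≈ 11437.47 mg.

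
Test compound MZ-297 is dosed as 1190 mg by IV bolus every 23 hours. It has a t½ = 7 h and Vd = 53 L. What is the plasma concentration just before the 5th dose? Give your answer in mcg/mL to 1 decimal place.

f = (1/2)^(τ/t½) = (1/2)^(23/7) ≈ 0.1025.
C₀ = D/Vd = 1190/53 ≈ 22.453 mcg/mL.
Before the 5th dose, 4 doses have been given. Superposition: Cmin = C₀·(f + f² + … + f^4).
≈ 22.453 × (0.1025 + 0.0105 + 0.0011 + 0.0001) ≈ 22.453 × 0.1142 ≈ 2.564 mcg/mL.

2.6 mcg/mL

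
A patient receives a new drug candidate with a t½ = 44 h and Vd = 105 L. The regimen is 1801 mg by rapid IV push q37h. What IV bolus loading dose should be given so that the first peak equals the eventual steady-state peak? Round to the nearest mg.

4077 mg

f = (1/2)^(37/44) ≈ 0.558292; accumulation ratio R = 1/(1−f) ≈ 2.26394.
Loading dose to hit Cmax,ss on first dose: D_load = D_maint·R ≈ 1801 × 2.26394 ≈ 4077.36 mg.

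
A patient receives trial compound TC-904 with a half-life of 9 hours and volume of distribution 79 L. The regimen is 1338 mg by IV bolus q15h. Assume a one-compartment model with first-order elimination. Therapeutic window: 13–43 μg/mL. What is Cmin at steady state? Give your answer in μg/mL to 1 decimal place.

k = ln2/t½ = ln2/9 ≈ 0.077016 h⁻¹; fraction remaining f = e^(−kτ) = e^(−0.077016×15) ≈ 0.3150.
Single-dose peak C₀ = D/Vd = 1338/79 ≈ 16.937 μg/mL.
Steady-state trough Cmin,ss = C₀·f/(1−f) ≈ 16.937 × 0.3150/0.6850 ≈ 7.789 μg/mL.
Trough 7.8 μg/mL vs MEC 13 μg/mL: subtherapeutic.

7.8 μg/mL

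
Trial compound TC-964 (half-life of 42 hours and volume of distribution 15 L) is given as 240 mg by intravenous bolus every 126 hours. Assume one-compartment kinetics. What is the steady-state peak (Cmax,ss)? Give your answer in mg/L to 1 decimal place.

18.3 mg/L

τ = 126 h = 3 half-lives, so f = (1/2)^3 = 0.125.
At steady state, R = 1/(1 − 0.125) = 8/7.
Single-dose peak C₀ = D/Vd = 240/15 = 16 mg/L.
Steady-state peak Cmax,ss = C₀·R = 16 × 8/7 ≈ 18.286 mg/L.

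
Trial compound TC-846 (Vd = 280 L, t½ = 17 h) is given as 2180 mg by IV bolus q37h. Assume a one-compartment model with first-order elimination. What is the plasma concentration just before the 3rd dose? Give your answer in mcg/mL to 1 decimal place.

2.1 mcg/mL

f = (1/2)^(τ/t½) = (1/2)^(37/17) ≈ 0.2212.
C₀ = D/Vd = 2180/280 ≈ 7.786 mcg/mL.
Before the 3rd dose, 2 doses have been given. Superposition: Cmin = C₀·(f + f²).
≈ 7.786 × (0.2212 + 0.0489) ≈ 7.786 × 0.2701 ≈ 2.103 mcg/mL.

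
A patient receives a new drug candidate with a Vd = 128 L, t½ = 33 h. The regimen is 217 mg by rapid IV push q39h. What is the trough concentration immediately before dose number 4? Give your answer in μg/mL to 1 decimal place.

1.2 μg/mL

f = (1/2)^(τ/t½) = (1/2)^(39/33) ≈ 0.4408.
C₀ = D/Vd = 217/128 ≈ 1.695 μg/mL.
Before the 4th dose, 3 doses have been given. Superposition: Cmin = C₀·(f + f² + … + f^3).
≈ 1.695 × (0.4408 + 0.1943 + 0.0856) ≈ 1.695 × 0.7207 ≈ 1.222 μg/mL.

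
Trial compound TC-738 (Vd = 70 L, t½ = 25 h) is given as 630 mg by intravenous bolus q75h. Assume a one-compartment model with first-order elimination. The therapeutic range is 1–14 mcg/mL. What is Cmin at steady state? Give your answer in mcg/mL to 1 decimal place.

τ = 75 h = 3 half-lives, so f = (1/2)^3 = 0.125.
Accumulation ratio R = 1/(1 − f) = 1/0.875 = 8/7.
Single-dose peak C₀ = D/Vd = 630/70 = 9 mcg/mL.
Steady-state peak Cmax,ss = C₀·R = 9 × 8/7 ≈ 10.286 mcg/mL.
Steady-state trough Cmin,ss = Cmax,ss·f ≈ 10.286 × 0.125 ≈ 1.286 mcg/mL.
Trough 1.3 mcg/mL vs MEC 1 mcg/mL: adequate.

1.3 mcg/mL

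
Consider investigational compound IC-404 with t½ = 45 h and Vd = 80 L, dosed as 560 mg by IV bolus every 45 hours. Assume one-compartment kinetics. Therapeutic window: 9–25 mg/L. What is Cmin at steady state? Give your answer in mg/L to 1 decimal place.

7.0 mg/L

τ = 45 h = 1 half-life, so f = (1/2)^1 = 0.5.
Accumulation ratio R = 1/(1 − f) = 1/0.5 = 2/1.
Single-dose peak C₀ = D/Vd = 560/80 = 7 mg/L.
Steady-state peak Cmax,ss = C₀·R = 7 × 2/1 ≈ 14.000 mg/L.
Steady-state trough Cmin,ss = Cmax,ss·f ≈ 14.000 × 0.5 ≈ 7.000 mg/L.
Trough 7.0 mg/L vs MEC 9 mg/L: subtherapeutic.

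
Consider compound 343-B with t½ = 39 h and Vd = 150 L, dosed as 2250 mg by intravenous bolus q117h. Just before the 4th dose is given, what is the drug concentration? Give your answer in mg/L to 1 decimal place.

2.1 mg/L

f = (1/2)^(τ/t½) = (1/2)^(117/39) ≈ 0.1250.
C₀ = D/Vd = 2250/150 ≈ 15.000 mg/L.
Before the 4th dose, 3 doses have been given. Superposition: Cmin = C₀·(f + f² + … + f^3).
≈ 15.000 × (0.1250 + 0.0156 + 0.0020) ≈ 15.000 × 0.1426 ≈ 2.139 mg/L.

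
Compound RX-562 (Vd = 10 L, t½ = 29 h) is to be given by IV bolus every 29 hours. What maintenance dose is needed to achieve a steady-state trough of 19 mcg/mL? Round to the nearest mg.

τ/t½ = 29/29 ≈ 1, so f = (1/2)^(29/29) ≈ 0.500000.
Cmin,ss = (D/Vd)·f/(1−f), so D = Cmin,ss·Vd·(1−f)/f.
D = 19 × 10 × (1−f)/f ≈ 19 × 10 × 1.00000 ≈ 190.00 mg.

190 mg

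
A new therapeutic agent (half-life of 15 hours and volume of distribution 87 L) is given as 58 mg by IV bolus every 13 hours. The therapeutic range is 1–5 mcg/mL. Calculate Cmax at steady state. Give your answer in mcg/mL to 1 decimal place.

1.5 mcg/mL

k = ln2/t½ = ln2/15 ≈ 0.046210 h⁻¹; fraction remaining f = e^(−kτ) = e^(−0.046210×13) ≈ 0.5484.
Accumulation ratio R = 1/(1 − f) ≈ 1/0.4516 ≈ 2.2143.
Each bolus raises the concentration by D/Vd = 58/87 ≈ 0.667 mcg/mL.
Steady-state peak Cmax,ss = C₀·R ≈ 0.667 × 2.2143 ≈ 1.477 mcg/mL.
Peak 1.5 mcg/mL vs MTC 5 mcg/mL: below toxic threshold.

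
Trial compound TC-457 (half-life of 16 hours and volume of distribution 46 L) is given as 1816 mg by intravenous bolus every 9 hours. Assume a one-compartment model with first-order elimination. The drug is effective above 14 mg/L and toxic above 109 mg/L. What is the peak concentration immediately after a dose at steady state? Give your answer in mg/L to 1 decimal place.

k = ln2/t½ = ln2/16 ≈ 0.043322 h⁻¹; fraction remaining f = e^(−kτ) = e^(−0.043322×9) ≈ 0.6771.
Accumulation ratio R = 1/(1 − f) ≈ 1/0.3229 ≈ 3.0969.
Single-dose peak C₀ = D/Vd = 1816/46 ≈ 39.478 mg/L.
Cmax,ss = C₀/(1 − f) ≈ 39.478/0.3229 ≈ 122.261 mg/L.
Peak 122.3 mg/L vs MTC 109 mg/L: exceeds toxic threshold.

122.3 mg/L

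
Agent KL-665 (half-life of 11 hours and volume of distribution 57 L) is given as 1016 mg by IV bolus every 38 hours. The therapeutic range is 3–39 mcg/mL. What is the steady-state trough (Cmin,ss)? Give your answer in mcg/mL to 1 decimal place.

k = ln2/t½ = ln2/11 ≈ 0.063013 h⁻¹; fraction remaining f = e^(−kτ) = e^(−0.063013×38) ≈ 0.0912.
Single-dose peak C₀ = D/Vd = 1016/57 ≈ 17.825 mcg/mL.
Steady-state trough Cmin,ss = C₀·f/(1−f) ≈ 17.825 × 0.0912/0.9088 ≈ 1.789 mcg/mL.
Trough 1.8 mcg/mL vs MEC 3 mcg/mL: subtherapeutic.

1.8 mcg/mL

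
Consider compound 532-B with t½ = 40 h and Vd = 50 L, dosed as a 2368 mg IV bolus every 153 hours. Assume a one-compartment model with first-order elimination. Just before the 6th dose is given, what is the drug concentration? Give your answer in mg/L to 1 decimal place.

f = (1/2)^(τ/t½) = (1/2)^(153/40) ≈ 0.0706.
C₀ = D/Vd = 2368/50 ≈ 47.360 mg/L.
Before the 6th dose, 5 doses have been given. Superposition: Cmin = C₀·(f + f² + … + f^5).
≈ 47.360 × (0.0706 + 0.0050 + 0.0004 + 0.0000 + 0.0000) ≈ 47.360 × 0.0760 ≈ 3.599 mg/L.

3.6 mg/L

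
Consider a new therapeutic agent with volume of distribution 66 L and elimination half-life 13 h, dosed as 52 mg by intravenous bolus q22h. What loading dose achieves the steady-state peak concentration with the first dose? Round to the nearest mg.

f = (1/2)^(22/13) ≈ 0.309432; accumulation ratio R = 1/(1−f) ≈ 1.44808.
Loading dose to hit Cmax,ss on first dose: D_load = D_maint·R ≈ 52 × 1.44808 ≈ 75.30 mg.

75 mg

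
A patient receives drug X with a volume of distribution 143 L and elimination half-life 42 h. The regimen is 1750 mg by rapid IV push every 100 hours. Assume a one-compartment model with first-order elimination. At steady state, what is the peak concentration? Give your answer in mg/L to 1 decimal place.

k = ln2/t½ = ln2/42 ≈ 0.016504 h⁻¹; fraction remaining f = e^(−kτ) = e^(−0.016504×100) ≈ 0.1920.
At steady state, accumulation factor R = 1/(1 − e^(−kτ)) ≈ 1.2376.
Each bolus raises the concentration by D/Vd = 1750/143 ≈ 12.238 mg/L.
Steady-state peak Cmax,ss = C₀·R ≈ 12.238 × 1.2376 ≈ 15.146 mg/L.

15.1 mg/L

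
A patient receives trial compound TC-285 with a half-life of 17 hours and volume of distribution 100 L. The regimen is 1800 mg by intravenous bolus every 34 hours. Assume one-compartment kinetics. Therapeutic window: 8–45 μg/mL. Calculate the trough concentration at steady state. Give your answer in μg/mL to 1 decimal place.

6.0 μg/mL

τ = 34 h = 2 half-lives, so f = (1/2)^2 = 0.25.
Accumulation ratio R = 1/(1 − f) = 1/0.75 = 4/3.
Single-dose peak C₀ = D/Vd = 1800/100 = 18 μg/mL.
Steady-state peak Cmax,ss = C₀·R = 18 × 4/3 ≈ 24.000 μg/mL.
Steady-state trough Cmin,ss = Cmax,ss·f ≈ 24.000 × 0.25 ≈ 6.000 μg/mL.
Trough 6.0 μg/mL vs MEC 8 μg/mL: subtherapeutic.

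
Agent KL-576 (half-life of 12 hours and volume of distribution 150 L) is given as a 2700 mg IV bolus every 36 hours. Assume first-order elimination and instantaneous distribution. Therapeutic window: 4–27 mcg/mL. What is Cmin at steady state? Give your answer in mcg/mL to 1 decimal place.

2.6 mcg/mL

τ = 36 h = 3 half-lives, so f = (1/2)^3 = 0.125.
At steady state, R = 1/(1 − 0.125) = 8/7.
Single-dose peak C₀ = D/Vd = 2700/150 = 18 mcg/mL.
Steady-state peak Cmax,ss = C₀·R = 18 × 8/7 ≈ 20.571 mcg/mL.
Steady-state trough Cmin,ss = Cmax,ss·f ≈ 20.571 × 0.125 ≈ 2.571 mcg/mL.
Trough 2.6 mcg/mL vs MEC 4 mcg/mL: subtherapeutic.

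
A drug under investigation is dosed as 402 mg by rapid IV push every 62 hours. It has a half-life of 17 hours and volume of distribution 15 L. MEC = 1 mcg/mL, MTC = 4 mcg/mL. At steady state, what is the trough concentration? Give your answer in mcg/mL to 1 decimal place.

Over one 62-h interval, 62/17 ≈ 3.6471 half-lives elapse, leaving f ≈ 0.0798 of each dose.
Accumulation ratio R = 1/(1 − f) ≈ 1/0.9202 ≈ 1.0867.
Each bolus raises the concentration by D/Vd = 402/15 ≈ 26.800 mcg/mL.
Cmax,ss = C₀/(1 − f) ≈ 26.800/0.9202 ≈ 29.124 mcg/mL.
One interval later, Cmin,ss = Cmax,ss·e^(−kτ) ≈ 29.124 × 0.0798 ≈ 2.324 mcg/mL.
Trough 2.3 mcg/mL vs MEC 1 mcg/mL: adequate.

2.3 mcg/mL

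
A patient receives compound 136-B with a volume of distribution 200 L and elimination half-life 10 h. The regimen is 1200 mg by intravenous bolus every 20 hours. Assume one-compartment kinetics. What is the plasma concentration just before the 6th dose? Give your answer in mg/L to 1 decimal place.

2.0 mg/L

f = (1/2)^(τ/t½) = (1/2)^(20/10) ≈ 0.2500.
C₀ = D/Vd = 1200/200 ≈ 6.000 mg/L.
Before the 6th dose, 5 doses have been given. Superposition: Cmin = C₀·(f + f² + … + f^5).
≈ 6.000 × (0.2500 + 0.0625 + 0.0156 + 0.0039 + 0.0010) ≈ 6.000 × 0.3330 ≈ 1.998 mg/L.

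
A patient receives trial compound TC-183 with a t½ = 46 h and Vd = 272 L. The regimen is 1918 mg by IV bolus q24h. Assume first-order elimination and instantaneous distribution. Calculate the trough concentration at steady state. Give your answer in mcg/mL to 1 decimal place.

16.2 mcg/mL

Over one 24-h interval, 24/46 ≈ 0.52174 half-lives elapse, leaving f ≈ 0.6965 of each dose.
Accumulation ratio R = 1/(1 − f) ≈ 1/0.3035 ≈ 3.2949.
Each bolus raises the concentration by D/Vd = 1918/272 ≈ 7.051 mcg/mL.
Steady-state peak Cmax,ss = C₀·R ≈ 7.051 × 3.2949 ≈ 23.232 mcg/mL.
One interval later, Cmin,ss = Cmax,ss·e^(−kτ) ≈ 23.232 × 0.6965 ≈ 16.181 mcg/mL.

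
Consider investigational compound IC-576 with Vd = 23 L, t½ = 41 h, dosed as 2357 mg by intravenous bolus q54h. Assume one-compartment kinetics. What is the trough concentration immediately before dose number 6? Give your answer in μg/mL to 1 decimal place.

68.0 μg/mL

f = (1/2)^(τ/t½) = (1/2)^(54/41) ≈ 0.4013.
C₀ = D/Vd = 2357/23 ≈ 102.478 μg/mL.
Before the 6th dose, 5 doses have been given. Superposition: Cmin = C₀·(f + f² + … + f^5).
≈ 102.478 × (0.4013 + 0.1610 + 0.0646 + 0.0259 + 0.0104) ≈ 102.478 × 0.6632 ≈ 67.963 μg/mL.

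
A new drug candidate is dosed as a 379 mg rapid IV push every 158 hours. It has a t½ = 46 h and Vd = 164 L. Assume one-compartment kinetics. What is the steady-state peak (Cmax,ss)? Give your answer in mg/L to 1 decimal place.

2.5 mg/L

k = ln2/t½ = ln2/46 ≈ 0.015068 h⁻¹; fraction remaining f = e^(−kτ) = e^(−0.015068×158) ≈ 0.0925.
Accumulation ratio R = 1/(1 − f) ≈ 1/0.9075 ≈ 1.1019.
Each bolus raises the concentration by D/Vd = 379/164 ≈ 2.311 mg/L.
Steady-state peak Cmax,ss = C₀·R ≈ 2.311 × 1.1019 ≈ 2.546 mg/L.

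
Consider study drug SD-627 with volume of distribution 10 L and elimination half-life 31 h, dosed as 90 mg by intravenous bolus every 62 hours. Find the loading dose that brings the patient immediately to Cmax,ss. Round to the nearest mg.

120 mg

f = (1/2)^(62/31) ≈ 0.250000; accumulation ratio R = 1/(1−f) ≈ 1.33333.
Loading dose to hit Cmax,ss on first dose: D_load = D_maint·R ≈ 90 × 1.33333 ≈ 120.00 mg.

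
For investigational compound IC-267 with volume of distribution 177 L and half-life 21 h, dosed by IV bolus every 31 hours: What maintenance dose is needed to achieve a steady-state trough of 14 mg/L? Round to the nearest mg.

τ/t½ = 31/21 ≈ 1.4762, so f = (1/2)^(31/21) ≈ 0.359437.
Cmin,ss = (D/Vd)·f/(1−f), so D = Cmin,ss·Vd·(1−f)/f.
D = 14 × 177 × (1−f)/f ≈ 14 × 177 × 1.78213 ≈ 4416.12 mg.

4416 mg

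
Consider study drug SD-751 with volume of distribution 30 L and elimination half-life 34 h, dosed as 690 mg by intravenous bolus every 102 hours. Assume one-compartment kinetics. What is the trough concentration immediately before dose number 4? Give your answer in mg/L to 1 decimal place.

f = (1/2)^(τ/t½) = (1/2)^(102/34) ≈ 0.1250.
C₀ = D/Vd = 690/30 ≈ 23.000 mg/L.
Before the 4th dose, 3 doses have been given. Superposition: Cmin = C₀·(f + f² + … + f^3).
≈ 23.000 × (0.1250 + 0.0156 + 0.0020) ≈ 23.000 × 0.1426 ≈ 3.280 mg/L.

3.3 mg/L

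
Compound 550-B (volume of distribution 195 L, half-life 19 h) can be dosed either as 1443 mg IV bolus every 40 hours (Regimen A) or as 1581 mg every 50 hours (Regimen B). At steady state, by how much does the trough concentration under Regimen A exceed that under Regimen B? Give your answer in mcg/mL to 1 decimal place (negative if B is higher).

0.7 mcg/mL

Regimen A: f = (1/2)^(40/19) ≈ 0.2324; Cmin,ss = (1443/195)·f/(1−f) ≈ 2.240 mcg/mL.
Regimen B: f = (1/2)^(50/19) ≈ 0.1614; Cmin,ss = (1581/195)·f/(1−f) ≈ 1.560 mcg/mL.
Difference ≈ 2.240 − 1.560 ≈ 0.680 mcg/mL.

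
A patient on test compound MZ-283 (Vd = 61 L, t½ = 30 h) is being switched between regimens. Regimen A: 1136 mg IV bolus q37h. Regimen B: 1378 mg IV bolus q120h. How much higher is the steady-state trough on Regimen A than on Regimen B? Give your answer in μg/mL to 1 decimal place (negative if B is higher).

Regimen A: f = (1/2)^(37/30) ≈ 0.4253; Cmin,ss = (1136/61)·f/(1−f) ≈ 13.782 μg/mL.
Regimen B: f = (1/2)^(120/30) ≈ 0.0625; Cmin,ss = (1378/61)·f/(1−f) ≈ 1.506 μg/mL.
Difference ≈ 13.782 − 1.506 ≈ 12.276 μg/mL.

12.3 μg/mL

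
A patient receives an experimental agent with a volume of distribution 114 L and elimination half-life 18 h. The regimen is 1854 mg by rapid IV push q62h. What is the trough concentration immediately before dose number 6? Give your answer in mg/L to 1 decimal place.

f = (1/2)^(τ/t½) = (1/2)^(62/18) ≈ 0.0919.
C₀ = D/Vd = 1854/114 ≈ 16.263 mg/L.
Before the 6th dose, 5 doses have been given. Superposition: Cmin = C₀·(f + f² + … + f^5).
≈ 16.263 × (0.0919 + 0.0084 + 0.0008 + 0.0001 + 0.0000) ≈ 16.263 × 0.1012 ≈ 1.646 mg/L.

1.6 mg/L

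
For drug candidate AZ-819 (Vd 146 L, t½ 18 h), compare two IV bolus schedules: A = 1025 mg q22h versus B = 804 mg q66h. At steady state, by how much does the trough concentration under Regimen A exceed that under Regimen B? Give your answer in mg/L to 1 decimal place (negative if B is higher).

4.8 mg/L

Regimen A: f = (1/2)^(22/18) ≈ 0.4286; Cmin,ss = (1025/146)·f/(1−f) ≈ 5.266 mg/L.
Regimen B: f = (1/2)^(66/18) ≈ 0.0787; Cmin,ss = (804/146)·f/(1−f) ≈ 0.470 mg/L.
Difference ≈ 5.266 − 0.470 ≈ 4.796 mg/L.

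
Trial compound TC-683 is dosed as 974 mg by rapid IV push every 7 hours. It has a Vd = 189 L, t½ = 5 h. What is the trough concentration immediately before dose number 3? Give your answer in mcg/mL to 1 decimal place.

2.7 mcg/mL

f = (1/2)^(τ/t½) = (1/2)^(7/5) ≈ 0.3789.
C₀ = D/Vd = 974/189 ≈ 5.153 mcg/mL.
Before the 3rd dose, 2 doses have been given. Superposition: Cmin = C₀·(f + f²).
≈ 5.153 × (0.3789 + 0.1436) ≈ 5.153 × 0.5225 ≈ 2.692 mcg/mL.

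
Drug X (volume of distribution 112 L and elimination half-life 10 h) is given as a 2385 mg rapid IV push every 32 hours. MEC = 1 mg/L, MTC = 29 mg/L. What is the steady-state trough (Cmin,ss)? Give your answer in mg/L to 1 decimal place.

τ/t½ = 32/10 ≈ 3.2, so fraction remaining f = (1/2)^(32/10) ≈ 0.1088.
Accumulation ratio R = 1/(1 − f) ≈ 1/0.8912 ≈ 1.1221.
Each bolus raises the concentration by D/Vd = 2385/112 ≈ 21.295 mg/L.
Steady-state peak Cmax,ss = C₀·R ≈ 21.295 × 1.1221 ≈ 23.895 mg/L.
Steady-state trough Cmin,ss = Cmax,ss·f ≈ 23.895 × 0.1088 ≈ 2.600 mg/L.
Trough 2.6 mg/L vs MEC 1 mg/L: adequate.

2.6 mg/L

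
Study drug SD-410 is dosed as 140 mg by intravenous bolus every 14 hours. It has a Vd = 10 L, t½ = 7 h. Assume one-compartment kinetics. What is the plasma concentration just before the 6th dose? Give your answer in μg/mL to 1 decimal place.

4.7 μg/mL

f = (1/2)^(τ/t½) = (1/2)^(14/7) ≈ 0.2500.
C₀ = D/Vd = 140/10 ≈ 14.000 μg/mL.
Before the 6th dose, 5 doses have been given. Superposition: Cmin = C₀·(f + f² + … + f^5).
≈ 14.000 × (0.2500 + 0.0625 + 0.0156 + 0.0039 + 0.0010) ≈ 14.000 × 0.3330 ≈ 4.662 μg/mL.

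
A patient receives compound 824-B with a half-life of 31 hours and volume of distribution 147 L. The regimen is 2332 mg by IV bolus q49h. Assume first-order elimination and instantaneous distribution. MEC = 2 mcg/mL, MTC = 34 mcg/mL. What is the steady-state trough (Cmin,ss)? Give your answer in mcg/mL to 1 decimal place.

8.0 mcg/mL

τ/t½ = 49/31 ≈ 1.5806, so fraction remaining f = (1/2)^(49/31) ≈ 0.3343.
Each bolus raises the concentration by D/Vd = 2332/147 ≈ 15.864 mcg/mL.
Steady-state trough Cmin,ss = C₀·f/(1−f) ≈ 15.864 × 0.3343/0.6657 ≈ 7.967 mcg/mL.
Trough 8.0 mcg/mL vs MEC 2 mcg/mL: adequate.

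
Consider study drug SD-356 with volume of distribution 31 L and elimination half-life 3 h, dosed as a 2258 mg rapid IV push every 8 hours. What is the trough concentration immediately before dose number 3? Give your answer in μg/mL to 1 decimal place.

13.3 μg/mL

f = (1/2)^(τ/t½) = (1/2)^(8/3) ≈ 0.1575.
C₀ = D/Vd = 2258/31 ≈ 72.839 μg/mL.
Before the 3rd dose, 2 doses have been given. Superposition: Cmin = C₀·(f + f²).
≈ 72.839 × (0.1575 + 0.0248) ≈ 72.839 × 0.1823 ≈ 13.279 μg/mL.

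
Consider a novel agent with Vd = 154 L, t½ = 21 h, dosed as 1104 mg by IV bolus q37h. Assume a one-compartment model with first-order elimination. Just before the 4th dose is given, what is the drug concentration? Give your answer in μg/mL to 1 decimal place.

f = (1/2)^(τ/t½) = (1/2)^(37/21) ≈ 0.2949.
C₀ = D/Vd = 1104/154 ≈ 7.169 μg/mL.
Before the 4th dose, 3 doses have been given. Superposition: Cmin = C₀·(f + f² + … + f^3).
≈ 7.169 × (0.2949 + 0.0870 + 0.0256) ≈ 7.169 × 0.4075 ≈ 2.921 μg/mL.

2.9 μg/mL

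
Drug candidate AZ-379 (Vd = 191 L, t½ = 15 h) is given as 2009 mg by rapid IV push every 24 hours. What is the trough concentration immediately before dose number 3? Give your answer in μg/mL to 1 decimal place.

f = (1/2)^(τ/t½) = (1/2)^(24/15) ≈ 0.3299.
C₀ = D/Vd = 2009/191 ≈ 10.518 μg/mL.
Before the 3rd dose, 2 doses have been given. Superposition: Cmin = C₀·(f + f²).
≈ 10.518 × (0.3299 + 0.1088) ≈ 10.518 × 0.4387 ≈ 4.614 μg/mL.

4.6 μg/mL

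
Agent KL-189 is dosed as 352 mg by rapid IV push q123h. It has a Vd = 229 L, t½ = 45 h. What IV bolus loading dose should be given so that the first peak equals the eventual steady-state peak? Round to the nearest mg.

f = (1/2)^(123/45) ≈ 0.150378; accumulation ratio R = 1/(1−f) ≈ 1.17699.
Loading dose to hit Cmax,ss on first dose: D_load = D_maint·R ≈ 352 × 1.17699 ≈ 414.30 mg.

414 mg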